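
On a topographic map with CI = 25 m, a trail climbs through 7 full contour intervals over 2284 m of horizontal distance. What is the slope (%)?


elevation change = 7 * 25 = 175 m
slope = 175 / 2284 * 100 = 7.7%

7.7%


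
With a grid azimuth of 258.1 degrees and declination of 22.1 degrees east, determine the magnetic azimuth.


magnetic azimuth = grid azimuth - declination (east +ve)
mag_az = 258.1 - 22.1 = 236.0 degrees

236.0 degrees


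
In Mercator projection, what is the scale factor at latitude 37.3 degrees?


SF = 1 / cos(37.3) = 1 / 0.795473 = 1.257

1.257


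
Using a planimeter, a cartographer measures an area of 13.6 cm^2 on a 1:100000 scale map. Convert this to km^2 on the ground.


ground_area = 13.6 * (100000/100)^2 = 13600000.0 m^2 = 13.6 km^2

13.6 km^2


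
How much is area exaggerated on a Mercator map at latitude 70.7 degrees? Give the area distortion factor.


area_distortion = 1/cos^2(70.7) = 9.154

9.154


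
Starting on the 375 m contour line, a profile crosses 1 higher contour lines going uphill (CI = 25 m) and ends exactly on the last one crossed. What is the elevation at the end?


elevation = 375 + 1 * 25 = 400 m

400 m


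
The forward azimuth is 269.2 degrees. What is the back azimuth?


back azimuth = (269.2 + 180) mod 360 = 89.2 degrees

89.2 degrees


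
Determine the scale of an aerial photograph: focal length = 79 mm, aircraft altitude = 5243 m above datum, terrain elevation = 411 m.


scale = f / (H - h) = 79 mm / 4832 m = 79 / 4832000 = 1:61165

1:61165


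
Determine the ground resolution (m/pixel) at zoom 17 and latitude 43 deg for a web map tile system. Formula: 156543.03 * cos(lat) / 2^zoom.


res = 156543.03 * cos(43) / 2^17 = 156543.03 * 0.7313537 / 131072 = 0.87 m/pixel

0.87 m/pixel


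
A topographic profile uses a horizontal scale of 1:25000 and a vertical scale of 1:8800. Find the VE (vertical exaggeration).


VE = horizontal_scale / vertical_scale = 25000 / 8800 ≈ 2.8

2.8x


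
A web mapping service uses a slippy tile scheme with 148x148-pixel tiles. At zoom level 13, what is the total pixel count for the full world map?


tiles per axis = 2^13 = 8192
total tiles = 8192^2 = 67108864
pixels per axis = 8192 * 148 = 1212416
total pixels = 1212416^2 = 1469952557056

1469952557056 pixels


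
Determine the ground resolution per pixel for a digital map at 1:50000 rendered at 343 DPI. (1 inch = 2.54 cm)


pixel_cm = 2.54 / 343 ≈ 0.007405 cm
ground = pixel_cm * 50000 / 100 = 2.54 * 50000 / (343 * 100) = 127000 / 34300 ≈ 3.7 m

3.7 m


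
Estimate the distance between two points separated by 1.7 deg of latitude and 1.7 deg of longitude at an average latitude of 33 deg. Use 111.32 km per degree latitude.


dlat_km = 1.7 * 111.32 = 189.244
dlon_km = 1.7 * 111.32 * cos(33) ≈ 158.713
dist = sqrt(189.244^2 + 158.713^2) ≈ 247.0 km

247.0 km


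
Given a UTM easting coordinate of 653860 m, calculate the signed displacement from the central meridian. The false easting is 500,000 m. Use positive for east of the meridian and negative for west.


displacement = 653860 - 500000 = 153860 m

153860 m


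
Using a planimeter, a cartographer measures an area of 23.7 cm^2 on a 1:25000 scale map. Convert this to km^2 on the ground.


ground_area = 23.7 * (25000/100)^2 = 1481250.0 m^2 = 1.48125 km^2 ≈ 1.481 km^2

1.481 km^2


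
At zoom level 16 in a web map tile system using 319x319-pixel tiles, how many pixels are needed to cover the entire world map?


tiles per axis = 2^16 = 65536
total tiles = 65536^2 = 4294967296
pixels per axis = 65536 * 319 = 20905984
total pixels = 20905984^2 = 437060167008256

437060167008256 pixels


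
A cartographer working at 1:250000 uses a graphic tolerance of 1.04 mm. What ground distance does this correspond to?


ground = 1.04 mm * 250000 / 1000 = 260.0 m

260.0 m


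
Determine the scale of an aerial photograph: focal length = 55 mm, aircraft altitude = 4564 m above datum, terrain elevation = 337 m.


scale = f / (H - h) = 55 mm / 4227 m = 55 / 4227000 = 1:76855

1:76855


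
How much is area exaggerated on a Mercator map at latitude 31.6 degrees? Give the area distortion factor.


area_distortion = 1/cos^2(31.6) = 1.378

1.378


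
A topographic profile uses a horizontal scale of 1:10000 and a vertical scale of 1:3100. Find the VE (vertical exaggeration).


VE = horizontal_scale / vertical_scale = 10000 / 3100 ≈ 3.2

3.2x


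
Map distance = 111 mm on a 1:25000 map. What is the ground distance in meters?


ground = 111 mm * 25000 / 1000 = 2775.0 m

2775.0 m


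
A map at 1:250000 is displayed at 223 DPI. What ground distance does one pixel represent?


pixel_cm = 2.54 / 223 ≈ 0.01139 cm
ground = pixel_cm * 250000 / 100 = 2.54 * 250000 / (223 * 100) = 635000 / 22300 ≈ 28.48 m

28.48 m


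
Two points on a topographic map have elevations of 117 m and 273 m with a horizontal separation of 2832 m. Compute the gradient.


gradient = (273 - 117) / 2832 = 156 / 2832 = 0.0551

0.0551


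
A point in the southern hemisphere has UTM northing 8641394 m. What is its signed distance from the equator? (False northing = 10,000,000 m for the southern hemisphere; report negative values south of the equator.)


For southern: actual = 8641394 - 10000000 = -1358606 m

-1358606 m


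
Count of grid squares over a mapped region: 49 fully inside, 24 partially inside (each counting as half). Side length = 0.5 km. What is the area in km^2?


effective squares = 49 + 24 * 0.5 = 61.0
area = 61.0 * 0.25 = 15.25 km^2

15.25 km^2


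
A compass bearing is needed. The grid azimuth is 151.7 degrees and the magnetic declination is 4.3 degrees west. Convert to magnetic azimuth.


magnetic azimuth = grid azimuth - declination (east +ve)
mag_az = 151.7 - -4.3 = 156.0 degrees

156.0 degrees


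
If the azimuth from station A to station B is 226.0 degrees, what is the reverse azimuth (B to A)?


back azimuth = (226.0 + 180) mod 360 = 46.0 degrees

46.0 degrees


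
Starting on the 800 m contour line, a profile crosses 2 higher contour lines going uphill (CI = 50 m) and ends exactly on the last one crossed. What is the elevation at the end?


elevation = 800 + 2 * 50 = 900 m

900 m


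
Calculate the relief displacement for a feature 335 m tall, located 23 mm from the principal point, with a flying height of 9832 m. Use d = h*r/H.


d = h * r / H = 335 * 23 / 9832 = 0.78 mm

0.78 mm


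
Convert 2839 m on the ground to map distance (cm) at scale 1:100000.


map_cm = 2839 * 100 / 100000 = 2.839 cm ≈ 2.84 cm

2.84 cm


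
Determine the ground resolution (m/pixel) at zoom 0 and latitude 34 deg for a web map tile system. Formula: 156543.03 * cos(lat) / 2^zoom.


res = 156543.03 * cos(34) / 2^0 = 156543.03 * 0.82903757 / 1 = 129780.05 m/pixel

129780.05 m/pixel


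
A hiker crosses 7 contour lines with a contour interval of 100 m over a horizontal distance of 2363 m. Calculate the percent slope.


elevation change = 7 * 100 = 700 m
slope = 700 / 2363 * 100 = 29.6%

29.6%


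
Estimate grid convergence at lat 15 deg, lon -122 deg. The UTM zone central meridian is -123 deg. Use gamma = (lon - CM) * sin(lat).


gamma = (-122 - -123) * sin(15) = 1 * 0.258819 = 0.259 degrees

0.259 degrees


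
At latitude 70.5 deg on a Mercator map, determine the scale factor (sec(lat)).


SF = 1 / cos(70.5) = 1 / 0.333807 = 2.996

2.996


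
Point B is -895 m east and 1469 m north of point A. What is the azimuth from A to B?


az = atan2(-895, 1469) = -31.4 deg
adjusted to 0-360: 328.6 degrees

328.6 degrees


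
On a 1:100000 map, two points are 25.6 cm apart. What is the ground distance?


ground = 25.6 cm * 100000 / 100 = 25600.0 m = 25.6 km

25.6 km


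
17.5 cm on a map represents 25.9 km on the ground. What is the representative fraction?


ground = 25.9 km = 2590000 cm; RF denominator = ground / map = 2590000 / 17.5 = 148000; RF = 1:148000

1:148000


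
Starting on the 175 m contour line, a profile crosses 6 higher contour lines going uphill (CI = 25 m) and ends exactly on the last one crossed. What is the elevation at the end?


elevation = 175 + 6 * 25 = 325 m

325 m


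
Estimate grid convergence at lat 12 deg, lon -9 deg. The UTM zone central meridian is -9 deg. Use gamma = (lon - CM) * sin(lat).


gamma = (-9 - -9) * sin(12) = 0 * 0.207912 = 0.0 degrees

0.0 degrees


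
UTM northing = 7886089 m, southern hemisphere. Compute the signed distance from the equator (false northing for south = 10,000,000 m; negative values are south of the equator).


For southern: actual = 7886089 - 10000000 = -2113911 m

-2113911 m


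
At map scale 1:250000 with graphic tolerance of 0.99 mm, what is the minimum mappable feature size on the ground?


ground = 0.99 mm * 250000 / 1000 = 247.5 m

247.5 m


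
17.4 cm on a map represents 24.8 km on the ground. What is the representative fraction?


ground = 24.8 km = 2480000 cm; RF denominator = ground / map = 2480000 / 17.4 ≈ 142529; RF = 1:142529

1:142529


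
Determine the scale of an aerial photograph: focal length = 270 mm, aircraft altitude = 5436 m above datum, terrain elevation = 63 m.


scale = f / (H - h) = 270 mm / 5373 m = 270 / 5373000 = 1:19900

1:19900


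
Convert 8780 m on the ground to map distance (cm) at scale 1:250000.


map_cm = 8780 * 100 / 250000 = 3.512 cm ≈ 3.51 cm

3.51 cm


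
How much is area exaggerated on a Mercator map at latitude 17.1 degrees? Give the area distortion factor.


area_distortion = 1/cos^2(17.1) = 1.095

1.095


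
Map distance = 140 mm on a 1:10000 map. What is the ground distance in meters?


ground = 140 mm * 10000 / 1000 = 1400.0 m

1400.0 m


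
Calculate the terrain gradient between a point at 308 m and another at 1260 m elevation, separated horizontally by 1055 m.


gradient = (1260 - 308) / 1055 = 952 / 1055 = 0.9024

0.9024


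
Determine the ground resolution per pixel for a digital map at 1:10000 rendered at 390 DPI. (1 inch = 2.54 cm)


pixel_cm = 2.54 / 390 ≈ 0.006513 cm
ground = pixel_cm * 10000 / 100 = 2.54 * 10000 / (390 * 100) = 25400 / 39000 ≈ 0.65 m

0.65 m


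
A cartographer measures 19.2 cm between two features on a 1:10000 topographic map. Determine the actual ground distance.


ground = 19.2 cm * 10000 / 100 = 1920.0 m = 1.92 km

1.92 km


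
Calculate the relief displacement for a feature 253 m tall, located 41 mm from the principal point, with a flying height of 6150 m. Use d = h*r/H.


d = h * r / H = 253 * 41 / 6150 = 1.69 mm

1.69 mm


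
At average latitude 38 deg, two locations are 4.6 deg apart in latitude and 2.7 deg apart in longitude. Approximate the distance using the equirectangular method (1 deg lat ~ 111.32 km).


dlat_km = 4.6 * 111.32 = 512.072
dlon_km = 2.7 * 111.32 * cos(38) ≈ 236.848
dist = sqrt(512.072^2 + 236.848^2) ≈ 564.2 km

564.2 km


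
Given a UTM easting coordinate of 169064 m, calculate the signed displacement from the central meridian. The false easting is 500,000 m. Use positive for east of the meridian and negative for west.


displacement = 169064 - 500000 = -330936 m

-330936 m


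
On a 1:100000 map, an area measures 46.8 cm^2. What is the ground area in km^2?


ground_area = 46.8 * (100000/100)^2 = 46800000.0 m^2 = 46.8 km^2

46.8 km^2


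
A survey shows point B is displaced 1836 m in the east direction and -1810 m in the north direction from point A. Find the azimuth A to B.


az = atan2(1836, -1810) = 134.6 deg
adjusted to 0-360: 134.6 degrees

134.6 degrees


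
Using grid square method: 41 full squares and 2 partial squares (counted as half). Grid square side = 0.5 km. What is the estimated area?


effective squares = 41 + 2 * 0.5 = 42.0
area = 42.0 * 0.25 = 10.5 km^2

10.5 km^2


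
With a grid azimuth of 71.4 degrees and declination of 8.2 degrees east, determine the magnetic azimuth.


magnetic azimuth = grid azimuth - declination (east +ve)
mag_az = 71.4 - 8.2 = 63.2 degrees

63.2 degrees


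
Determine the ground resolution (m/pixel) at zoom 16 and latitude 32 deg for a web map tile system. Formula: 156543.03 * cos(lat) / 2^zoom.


res = 156543.03 * cos(32) / 2^16 = 156543.03 * 0.8480481 / 65536 = 2.03 m/pixel

2.03 m/pixel


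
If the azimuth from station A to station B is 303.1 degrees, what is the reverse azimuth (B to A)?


back azimuth = (303.1 + 180) mod 360 = 123.1 degrees

123.1 degrees


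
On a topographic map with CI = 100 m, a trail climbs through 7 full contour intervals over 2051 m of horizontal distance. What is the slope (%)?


elevation change = 7 * 100 = 700 m
slope = 700 / 2051 * 100 = 34.1%

34.1%


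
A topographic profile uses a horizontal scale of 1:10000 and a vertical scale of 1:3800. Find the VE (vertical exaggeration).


VE = horizontal_scale / vertical_scale = 10000 / 3800 ≈ 2.6

2.6x


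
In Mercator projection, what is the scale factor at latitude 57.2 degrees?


SF = 1 / cos(57.2) = 1 / 0.541708 = 1.846

1.846


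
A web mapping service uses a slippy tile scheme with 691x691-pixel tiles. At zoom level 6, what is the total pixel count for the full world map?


tiles per axis = 2^6 = 64
total tiles = 64^2 = 4096
pixels per axis = 64 * 691 = 44224
total pixels = 44224^2 = 1955762176

1955762176 pixels


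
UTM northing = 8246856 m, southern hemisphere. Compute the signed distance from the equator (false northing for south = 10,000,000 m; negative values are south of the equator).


For southern: actual = 8246856 - 10000000 = -1753144 m

-1753144 m


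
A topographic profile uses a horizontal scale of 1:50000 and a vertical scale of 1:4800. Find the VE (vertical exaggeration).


VE = horizontal_scale / vertical_scale = 50000 / 4800 ≈ 10.4

10.4x


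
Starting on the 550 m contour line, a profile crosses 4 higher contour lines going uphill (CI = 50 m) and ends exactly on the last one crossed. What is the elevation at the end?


elevation = 550 + 4 * 50 = 750 m

750 m


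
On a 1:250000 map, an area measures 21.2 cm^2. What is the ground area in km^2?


ground_area = 21.2 * (250000/100)^2 = 132500000.0 m^2 = 132.5 km^2

132.5 km^2


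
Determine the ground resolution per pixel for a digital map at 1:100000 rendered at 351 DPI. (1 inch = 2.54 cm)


pixel_cm = 2.54 / 351 ≈ 0.007236 cm
ground = pixel_cm * 100000 / 100 = 2.54 * 100000 / (351 * 100) = 254000 / 35100 ≈ 7.24 m

7.24 m


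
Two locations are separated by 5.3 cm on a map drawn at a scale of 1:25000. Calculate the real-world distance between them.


ground = 5.3 cm * 25000 / 100 = 1325.0 m = 1.325 km

1.325 km


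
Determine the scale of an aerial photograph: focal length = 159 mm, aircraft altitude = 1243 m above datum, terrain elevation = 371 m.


scale = f / (H - h) = 159 mm / 872 m = 159 / 872000 = 1:5484

1:5484


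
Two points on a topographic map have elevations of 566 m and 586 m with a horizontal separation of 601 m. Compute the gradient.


gradient = (586 - 566) / 601 = 20 / 601 = 0.0333

0.0333


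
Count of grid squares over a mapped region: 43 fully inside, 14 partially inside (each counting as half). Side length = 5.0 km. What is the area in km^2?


effective squares = 43 + 14 * 0.5 = 50.0
area = 50.0 * 25.0 = 1250.0 km^2

1250.0 km^2


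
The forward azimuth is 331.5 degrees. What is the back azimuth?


back azimuth = (331.5 + 180) mod 360 = 151.5 degrees

151.5 degrees


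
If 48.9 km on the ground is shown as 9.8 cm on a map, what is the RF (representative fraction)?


ground = 48.9 km = 4890000 cm; RF denominator = ground / map = 4890000 / 9.8 ≈ 498980; RF = 1:498980

1:498980


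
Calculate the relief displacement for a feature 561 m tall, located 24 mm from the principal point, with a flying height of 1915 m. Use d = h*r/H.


d = h * r / H = 561 * 24 / 1915 = 7.03 mm

7.03 mm


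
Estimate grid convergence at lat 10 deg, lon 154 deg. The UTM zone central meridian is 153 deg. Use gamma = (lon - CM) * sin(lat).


gamma = (154 - 153) * sin(10) = 1 * 0.173648 = 0.174 degrees

0.174 degrees


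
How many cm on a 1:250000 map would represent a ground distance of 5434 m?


map_cm = 5434 * 100 / 250000 = 2.1736 cm ≈ 2.17 cm

2.17 cm


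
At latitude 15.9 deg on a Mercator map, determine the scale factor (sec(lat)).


SF = 1 / cos(15.9) = 1 / 0.961741 = 1.04

1.04


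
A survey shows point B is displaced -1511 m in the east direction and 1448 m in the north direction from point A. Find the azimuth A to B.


az = atan2(-1511, 1448) = -46.2 deg
adjusted to 0-360: 313.8 degrees

313.8 degrees


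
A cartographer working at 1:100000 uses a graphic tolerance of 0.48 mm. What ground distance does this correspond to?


ground = 0.48 mm * 100000 / 1000 = 48.0 m

48.0 m


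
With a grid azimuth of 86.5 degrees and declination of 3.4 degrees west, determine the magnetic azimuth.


magnetic azimuth = grid azimuth - declination (east +ve)
mag_az = 86.5 - -3.4 = 89.9 degrees

89.9 degrees


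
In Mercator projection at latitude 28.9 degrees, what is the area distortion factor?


area_distortion = 1/cos^2(28.9) = 1.305

1.305


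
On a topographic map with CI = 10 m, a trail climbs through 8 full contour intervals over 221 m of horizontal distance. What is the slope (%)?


elevation change = 8 * 10 = 80 m
slope = 80 / 221 * 100 = 36.2%

36.2%


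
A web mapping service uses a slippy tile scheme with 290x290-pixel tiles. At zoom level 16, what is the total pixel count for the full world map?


tiles per axis = 2^16 = 65536
total tiles = 65536^2 = 4294967296
pixels per axis = 65536 * 290 = 19005440
total pixels = 19005440^2 = 361206749593600

361206749593600 pixels


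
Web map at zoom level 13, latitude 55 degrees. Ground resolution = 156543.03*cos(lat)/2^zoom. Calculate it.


res = 156543.03 * cos(55) / 2^13 = 156543.03 * 0.57357644 / 8192 = 10.96 m/pixel

10.96 m/pixel


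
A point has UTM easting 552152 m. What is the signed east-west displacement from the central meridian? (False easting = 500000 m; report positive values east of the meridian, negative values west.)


displacement = 552152 - 500000 = 52152 m

52152 m


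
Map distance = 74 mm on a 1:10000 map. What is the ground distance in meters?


ground = 74 mm * 10000 / 1000 = 740.0 m

740.0 m


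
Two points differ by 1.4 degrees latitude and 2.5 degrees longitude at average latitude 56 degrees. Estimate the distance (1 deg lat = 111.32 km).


dlat_km = 1.4 * 111.32 = 155.848
dlon_km = 2.5 * 111.32 * cos(56) ≈ 155.623
dist = sqrt(155.848^2 + 155.623^2) ≈ 220.2 km

220.2 km


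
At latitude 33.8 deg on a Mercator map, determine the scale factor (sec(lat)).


SF = 1 / cos(33.8) = 1 / 0.830984 = 1.203

1.203


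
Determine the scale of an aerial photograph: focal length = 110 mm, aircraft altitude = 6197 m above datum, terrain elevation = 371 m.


scale = f / (H - h) = 110 mm / 5826 m = 110 / 5826000 = 1:52964

1:52964


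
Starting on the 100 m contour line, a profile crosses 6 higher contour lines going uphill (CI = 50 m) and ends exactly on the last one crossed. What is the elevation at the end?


elevation = 100 + 6 * 50 = 400 m

400 m


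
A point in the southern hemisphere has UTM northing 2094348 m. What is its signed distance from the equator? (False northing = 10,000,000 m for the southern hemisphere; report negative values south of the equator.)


For southern: actual = 2094348 - 10000000 = -7905652 m

-7905652 m


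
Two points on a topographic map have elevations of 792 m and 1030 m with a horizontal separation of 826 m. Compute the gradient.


gradient = (1030 - 792) / 826 = 238 / 826 = 0.2881

0.2881


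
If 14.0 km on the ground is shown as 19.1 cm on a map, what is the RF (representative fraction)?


ground = 14.0 km = 1400000 cm; RF denominator = ground / map = 1400000 / 19.1 ≈ 73298; RF = 1:73298

1:73298


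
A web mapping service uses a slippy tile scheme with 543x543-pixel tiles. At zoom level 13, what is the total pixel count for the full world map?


tiles per axis = 2^13 = 8192
total tiles = 8192^2 = 67108864
pixels per axis = 8192 * 543 = 4448256
total pixels = 4448256^2 = 19786981441536

19786981441536 pixels


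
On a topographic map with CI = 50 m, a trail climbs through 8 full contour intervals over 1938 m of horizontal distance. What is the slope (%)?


elevation change = 8 * 50 = 400 m
slope = 400 / 1938 * 100 = 20.6%

20.6%


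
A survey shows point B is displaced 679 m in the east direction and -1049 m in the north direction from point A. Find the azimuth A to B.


az = atan2(679, -1049) = 147.1 deg
adjusted to 0-360: 147.1 degrees

147.1 degrees


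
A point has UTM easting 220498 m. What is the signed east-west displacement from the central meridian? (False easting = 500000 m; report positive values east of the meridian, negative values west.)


displacement = 220498 - 500000 = -279502 m

-279502 m


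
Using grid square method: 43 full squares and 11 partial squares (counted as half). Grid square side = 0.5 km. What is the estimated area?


effective squares = 43 + 11 * 0.5 = 48.5
area = 48.5 * 0.25 = 12.125 km^2

12.125 km^2


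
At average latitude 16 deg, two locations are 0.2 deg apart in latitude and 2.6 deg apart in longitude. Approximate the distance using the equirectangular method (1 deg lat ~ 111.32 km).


dlat_km = 0.2 * 111.32 = 22.264
dlon_km = 2.6 * 111.32 * cos(16) ≈ 278.22
dist = sqrt(22.264^2 + 278.22^2) ≈ 279.1 km

279.1 km


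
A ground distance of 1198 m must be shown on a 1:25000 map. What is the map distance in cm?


map_cm = 1198 * 100 / 25000 = 4.792 cm ≈ 4.79 cm

4.79 cm


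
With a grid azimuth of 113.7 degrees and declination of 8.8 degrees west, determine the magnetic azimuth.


magnetic azimuth = grid azimuth - declination (east +ve)
mag_az = 113.7 - -8.8 = 122.5 degrees

122.5 degrees


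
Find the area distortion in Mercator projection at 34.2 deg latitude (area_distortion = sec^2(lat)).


area_distortion = 1/cos^2(34.2) = 1.462

1.462


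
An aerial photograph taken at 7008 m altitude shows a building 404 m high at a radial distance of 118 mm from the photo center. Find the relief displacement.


d = h * r / H = 404 * 118 / 7008 = 6.8 mm

6.8 mm


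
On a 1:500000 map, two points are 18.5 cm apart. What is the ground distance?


ground = 18.5 cm * 500000 / 100 = 92500.0 m = 92.5 km

92.5 km


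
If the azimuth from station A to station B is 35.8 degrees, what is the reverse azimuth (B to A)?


back azimuth = (35.8 + 180) mod 360 = 215.8 degrees

215.8 degrees


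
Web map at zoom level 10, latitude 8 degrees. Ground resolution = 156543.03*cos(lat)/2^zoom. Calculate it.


res = 156543.03 * cos(8) / 2^10 = 156543.03 * 0.99026807 / 1024 = 151.39 m/pixel

151.39 m/pixel


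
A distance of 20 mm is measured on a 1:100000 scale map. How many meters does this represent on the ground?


ground = 20 mm * 100000 / 1000 = 2000.0 m

2000.0 m


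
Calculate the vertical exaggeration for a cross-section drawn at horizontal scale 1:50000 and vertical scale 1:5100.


VE = horizontal_scale / vertical_scale = 50000 / 5100 ≈ 9.8

9.8x


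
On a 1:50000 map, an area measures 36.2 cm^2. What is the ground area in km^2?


ground_area = 36.2 * (50000/100)^2 = 9050000.0 m^2 = 9.05 km^2

9.05 km^2


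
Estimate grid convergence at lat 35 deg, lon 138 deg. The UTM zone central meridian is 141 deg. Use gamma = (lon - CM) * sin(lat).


gamma = (138 - 141) * sin(35) = -3 * 0.573576 = -1.721 degrees

-1.721 degrees


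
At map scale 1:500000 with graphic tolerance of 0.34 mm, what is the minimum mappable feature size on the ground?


ground = 0.34 mm * 500000 / 1000 = 170.0 m

170.0 m


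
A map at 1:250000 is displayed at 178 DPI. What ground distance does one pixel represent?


pixel_cm = 2.54 / 178 ≈ 0.01427 cm
ground = pixel_cm * 250000 / 100 = 2.54 * 250000 / (178 * 100) = 635000 / 17800 ≈ 35.67 m

35.67 m


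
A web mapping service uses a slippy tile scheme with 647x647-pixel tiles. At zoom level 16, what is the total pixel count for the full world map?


tiles per axis = 2^16 = 65536
total tiles = 65536^2 = 4294967296
pixels per axis = 65536 * 647 = 42401792
total pixels = 42401792^2 = 1797911964811264

1797911964811264 pixels


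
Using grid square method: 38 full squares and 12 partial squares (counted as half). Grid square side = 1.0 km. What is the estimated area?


effective squares = 38 + 12 * 0.5 = 44.0
area = 44.0 * 1.0 = 44.0 km^2

44.0 km^2


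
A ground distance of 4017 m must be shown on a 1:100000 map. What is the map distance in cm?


map_cm = 4017 * 100 / 100000 = 4.017 cm ≈ 4.02 cm

4.02 cm


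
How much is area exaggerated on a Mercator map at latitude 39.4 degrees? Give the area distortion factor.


area_distortion = 1/cos^2(39.4) = 1.675

1.675


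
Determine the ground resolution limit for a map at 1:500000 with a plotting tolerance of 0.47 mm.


ground = 0.47 mm * 500000 / 1000 = 235.0 m

235.0 m


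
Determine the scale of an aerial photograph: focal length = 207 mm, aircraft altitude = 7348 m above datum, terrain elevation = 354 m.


scale = f / (H - h) = 207 mm / 6994 m = 207 / 6994000 = 1:33787

1:33787


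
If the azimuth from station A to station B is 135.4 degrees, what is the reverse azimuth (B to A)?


back azimuth = (135.4 + 180) mod 360 = 315.4 degrees

315.4 degrees


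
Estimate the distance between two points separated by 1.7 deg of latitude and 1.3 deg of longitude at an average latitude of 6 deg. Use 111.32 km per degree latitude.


dlat_km = 1.7 * 111.32 = 189.244
dlon_km = 1.3 * 111.32 * cos(6) ≈ 143.923
dist = sqrt(189.244^2 + 143.923^2) ≈ 237.8 km

237.8 km


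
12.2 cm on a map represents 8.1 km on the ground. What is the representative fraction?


ground = 8.1 km = 810000 cm; RF denominator = ground / map = 810000 / 12.2 ≈ 66393; RF = 1:66393

1:66393


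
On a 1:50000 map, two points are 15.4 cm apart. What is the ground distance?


ground = 15.4 cm * 50000 / 100 = 7700.0 m = 7.7 km

7.7 km


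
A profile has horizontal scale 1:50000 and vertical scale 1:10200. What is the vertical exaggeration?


VE = horizontal_scale / vertical_scale = 50000 / 10200 ≈ 4.9

4.9x


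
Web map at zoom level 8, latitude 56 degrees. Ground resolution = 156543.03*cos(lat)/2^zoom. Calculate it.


res = 156543.03 * cos(56) / 2^8 = 156543.03 * 0.5591929 / 256 = 341.94 m/pixel

341.94 m/pixel


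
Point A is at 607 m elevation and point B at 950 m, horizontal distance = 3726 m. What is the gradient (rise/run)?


gradient = (950 - 607) / 3726 = 343 / 3726 = 0.0921

0.0921


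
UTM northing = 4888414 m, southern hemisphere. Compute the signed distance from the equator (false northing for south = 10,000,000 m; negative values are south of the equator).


For southern: actual = 4888414 - 10000000 = -5111586 m

-5111586 m


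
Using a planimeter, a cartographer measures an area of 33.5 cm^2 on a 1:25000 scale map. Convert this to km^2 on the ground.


ground_area = 33.5 * (25000/100)^2 = 2093750.0 m^2 = 2.09375 km^2 ≈ 2.094 km^2

2.094 km^2


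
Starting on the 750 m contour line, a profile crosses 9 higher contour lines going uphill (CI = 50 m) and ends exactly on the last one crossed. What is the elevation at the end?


elevation = 750 + 9 * 50 = 1200 m

1200 m


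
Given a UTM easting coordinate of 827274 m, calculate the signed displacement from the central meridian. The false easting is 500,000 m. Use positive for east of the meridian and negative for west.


displacement = 827274 - 500000 = 327274 m

327274 m


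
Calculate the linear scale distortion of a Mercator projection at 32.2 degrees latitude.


SF = 1 / cos(32.2) = 1 / 0.846193 = 1.182

1.182


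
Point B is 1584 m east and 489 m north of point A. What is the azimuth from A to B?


az = atan2(1584, 489) = 72.8 deg
adjusted to 0-360: 72.8 degrees

72.8 degrees


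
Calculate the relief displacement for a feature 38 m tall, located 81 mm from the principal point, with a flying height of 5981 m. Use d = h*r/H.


d = h * r / H = 38 * 81 / 5981 = 0.51 mm

0.51 mm


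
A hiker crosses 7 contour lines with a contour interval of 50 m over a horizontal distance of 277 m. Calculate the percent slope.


elevation change = 7 * 50 = 350 m
slope = 350 / 277 * 100 = 126.4%

126.4%


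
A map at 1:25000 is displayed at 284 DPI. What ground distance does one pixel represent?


pixel_cm = 2.54 / 284 ≈ 0.008944 cm
ground = pixel_cm * 25000 / 100 = 2.54 * 25000 / (284 * 100) = 63500 / 28400 ≈ 2.24 m

2.24 m


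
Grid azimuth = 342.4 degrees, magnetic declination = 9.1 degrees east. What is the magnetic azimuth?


magnetic azimuth = grid azimuth - declination (east +ve)
mag_az = 342.4 - 9.1 = 333.3 degrees

333.3 degrees


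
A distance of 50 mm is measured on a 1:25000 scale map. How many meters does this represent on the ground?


ground = 50 mm * 25000 / 1000 = 1250.0 m

1250.0 m


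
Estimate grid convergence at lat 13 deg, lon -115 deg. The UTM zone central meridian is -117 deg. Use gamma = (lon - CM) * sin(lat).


gamma = (-115 - -117) * sin(13) = 2 * 0.224951 = 0.45 degrees

0.45 degrees


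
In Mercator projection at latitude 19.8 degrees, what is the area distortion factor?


area_distortion = 1/cos^2(19.8) = 1.13

1.13


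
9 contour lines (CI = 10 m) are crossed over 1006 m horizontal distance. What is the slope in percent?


elevation change = 9 * 10 = 90 m
slope = 90 / 1006 * 100 = 8.9%

8.9%


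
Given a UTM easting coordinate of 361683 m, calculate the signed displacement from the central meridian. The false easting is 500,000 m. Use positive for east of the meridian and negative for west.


displacement = 361683 - 500000 = -138317 m

-138317 m


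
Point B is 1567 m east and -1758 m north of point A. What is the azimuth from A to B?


az = atan2(1567, -1758) = 138.3 deg
adjusted to 0-360: 138.3 degrees

138.3 degrees


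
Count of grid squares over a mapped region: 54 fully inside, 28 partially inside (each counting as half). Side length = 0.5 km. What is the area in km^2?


effective squares = 54 + 28 * 0.5 = 68.0
area = 68.0 * 0.25 = 17.0 km^2

17.0 km^2


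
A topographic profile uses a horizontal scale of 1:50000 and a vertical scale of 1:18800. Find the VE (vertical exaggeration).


VE = horizontal_scale / vertical_scale = 50000 / 18800 ≈ 2.7

2.7x


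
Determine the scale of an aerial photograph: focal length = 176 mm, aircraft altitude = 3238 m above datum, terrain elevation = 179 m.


scale = f / (H - h) = 176 mm / 3059 m = 176 / 3059000 = 1:17381

1:17381


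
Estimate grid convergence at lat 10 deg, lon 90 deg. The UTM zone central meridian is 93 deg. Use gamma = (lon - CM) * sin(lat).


gamma = (90 - 93) * sin(10) = -3 * 0.173648 = -0.521 degrees

-0.521 degrees


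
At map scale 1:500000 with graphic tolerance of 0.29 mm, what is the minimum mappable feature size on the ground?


ground = 0.29 mm * 500000 / 1000 = 145.0 m

145.0 m


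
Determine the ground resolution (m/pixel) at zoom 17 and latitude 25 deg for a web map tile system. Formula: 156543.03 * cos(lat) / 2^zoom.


res = 156543.03 * cos(25) / 2^17 = 156543.03 * 0.90630779 / 131072 = 1.08 m/pixel

1.08 m/pixel


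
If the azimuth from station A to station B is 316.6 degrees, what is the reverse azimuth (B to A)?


back azimuth = (316.6 + 180) mod 360 = 136.6 degrees

136.6 degrees


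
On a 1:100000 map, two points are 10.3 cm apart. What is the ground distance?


ground = 10.3 cm * 100000 / 100 = 10300.0 m = 10.3 km

10.3 km


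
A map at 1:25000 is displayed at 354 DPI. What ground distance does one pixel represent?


pixel_cm = 2.54 / 354 ≈ 0.007175 cm
ground = pixel_cm * 25000 / 100 = 2.54 * 25000 / (354 * 100) = 63500 / 35400 ≈ 1.79 m

1.79 m


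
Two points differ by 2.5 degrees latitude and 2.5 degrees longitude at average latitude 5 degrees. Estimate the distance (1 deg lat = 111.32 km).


dlat_km = 2.5 * 111.32 = 278.3
dlon_km = 2.5 * 111.32 * cos(5) ≈ 277.241
dist = sqrt(278.3^2 + 277.241^2) ≈ 392.8 km

392.8 km


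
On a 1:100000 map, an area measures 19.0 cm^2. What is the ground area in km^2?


ground_area = 19.0 * (100000/100)^2 = 19000000.0 m^2 = 19.0 km^2

19.0 km^2


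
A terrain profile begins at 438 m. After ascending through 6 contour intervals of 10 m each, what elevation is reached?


elevation = 438 + 6 * 10 = 498 m

498 m


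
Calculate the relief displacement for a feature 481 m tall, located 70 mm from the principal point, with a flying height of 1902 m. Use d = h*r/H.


d = h * r / H = 481 * 70 / 1902 = 17.7 mm

17.7 mm


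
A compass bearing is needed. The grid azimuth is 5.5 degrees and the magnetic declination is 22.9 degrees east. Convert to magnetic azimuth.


magnetic azimuth = grid azimuth - declination (east +ve)
mag_az = 5.5 - 22.9 = 342.6 degrees

342.6 degrees


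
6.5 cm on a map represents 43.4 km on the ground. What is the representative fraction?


ground = 43.4 km = 4340000 cm; RF denominator = ground / map = 4340000 / 6.5 ≈ 667692; RF = 1:667692

1:667692


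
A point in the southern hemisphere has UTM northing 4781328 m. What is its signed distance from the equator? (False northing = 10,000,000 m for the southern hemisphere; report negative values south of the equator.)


For southern: actual = 4781328 - 10000000 = -5218672 m

-5218672 m


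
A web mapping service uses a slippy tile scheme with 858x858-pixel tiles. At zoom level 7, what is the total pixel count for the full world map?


tiles per axis = 2^7 = 128
total tiles = 128^2 = 16384
pixels per axis = 128 * 858 = 109824
total pixels = 109824^2 = 12061310976

12061310976 pixels


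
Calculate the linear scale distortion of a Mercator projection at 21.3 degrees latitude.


SF = 1 / cos(21.3) = 1 / 0.931691 = 1.073

1.073


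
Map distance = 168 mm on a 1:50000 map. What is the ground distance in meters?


ground = 168 mm * 50000 / 1000 = 8400.0 m

8400.0 m


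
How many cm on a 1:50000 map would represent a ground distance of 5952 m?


map_cm = 5952 * 100 / 50000 = 11.904 cm ≈ 11.9 cm

11.9 cm


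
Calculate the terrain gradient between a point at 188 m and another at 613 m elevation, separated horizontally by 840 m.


gradient = (613 - 188) / 840 = 425 / 840 = 0.506

0.506


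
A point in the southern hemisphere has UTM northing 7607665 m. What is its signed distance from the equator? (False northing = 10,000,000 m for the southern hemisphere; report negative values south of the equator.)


For southern: actual = 7607665 - 10000000 = -2392335 m

-2392335 m


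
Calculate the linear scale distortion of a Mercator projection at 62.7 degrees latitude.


SF = 1 / cos(62.7) = 1 / 0.45865 = 2.18

2.18


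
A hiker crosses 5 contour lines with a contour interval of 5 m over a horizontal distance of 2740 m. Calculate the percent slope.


elevation change = 5 * 5 = 25 m
slope = 25 / 2740 * 100 = 0.9%

0.9%


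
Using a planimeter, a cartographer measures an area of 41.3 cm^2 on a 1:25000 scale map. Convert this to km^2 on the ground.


ground_area = 41.3 * (25000/100)^2 = 2581250.0 m^2 = 2.58125 km^2 ≈ 2.581 km^2

2.581 km^2


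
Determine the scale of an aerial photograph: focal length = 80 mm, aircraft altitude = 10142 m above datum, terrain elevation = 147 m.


scale = f / (H - h) = 80 mm / 9995 m = 80 / 9995000 = 1:124938

1:124938


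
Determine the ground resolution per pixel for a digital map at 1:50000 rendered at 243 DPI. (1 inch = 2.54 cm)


pixel_cm = 2.54 / 243 ≈ 0.010453 cm
ground = pixel_cm * 50000 / 100 = 2.54 * 50000 / (243 * 100) = 127000 / 24300 ≈ 5.23 m

5.23 m


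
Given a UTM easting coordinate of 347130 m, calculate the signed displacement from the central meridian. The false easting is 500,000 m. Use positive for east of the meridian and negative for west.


displacement = 347130 - 500000 = -152870 m

-152870 m


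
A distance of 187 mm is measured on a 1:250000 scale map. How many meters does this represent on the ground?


ground = 187 mm * 250000 / 1000 = 46750.0 m

46750.0 m


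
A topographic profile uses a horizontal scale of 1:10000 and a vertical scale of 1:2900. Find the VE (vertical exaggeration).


VE = horizontal_scale / vertical_scale = 10000 / 2900 ≈ 3.4

3.4x


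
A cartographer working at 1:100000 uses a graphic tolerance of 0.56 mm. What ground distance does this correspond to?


ground = 0.56 mm * 100000 / 1000 = 56.0 m

56.0 m


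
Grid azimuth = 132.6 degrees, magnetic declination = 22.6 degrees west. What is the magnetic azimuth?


magnetic azimuth = grid azimuth - declination (east +ve)
mag_az = 132.6 - -22.6 = 155.2 degrees

155.2 degrees


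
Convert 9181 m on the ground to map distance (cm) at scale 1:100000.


map_cm = 9181 * 100 / 100000 = 9.181 cm ≈ 9.18 cm

9.18 cm


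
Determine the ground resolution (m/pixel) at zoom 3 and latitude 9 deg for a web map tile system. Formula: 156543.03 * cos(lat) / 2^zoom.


res = 156543.03 * cos(9) / 2^3 = 156543.03 * 0.98768834 / 8 = 19326.97 m/pixel

19326.97 m/pixel


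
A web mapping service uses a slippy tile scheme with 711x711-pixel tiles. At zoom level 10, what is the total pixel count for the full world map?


tiles per axis = 2^10 = 1024
total tiles = 1024^2 = 1048576
pixels per axis = 1024 * 711 = 728064
total pixels = 728064^2 = 530077188096

530077188096 pixels


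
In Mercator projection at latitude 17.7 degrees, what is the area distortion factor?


area_distortion = 1/cos^2(17.7) = 1.102

1.102


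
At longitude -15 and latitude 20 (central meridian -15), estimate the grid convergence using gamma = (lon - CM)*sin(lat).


gamma = (-15 - -15) * sin(20) = 0 * 0.34202 = 0.0 degrees

0.0 degrees


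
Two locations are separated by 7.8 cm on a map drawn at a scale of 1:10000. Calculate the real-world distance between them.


ground = 7.8 cm * 10000 / 100 = 780.0 m

780.0 m


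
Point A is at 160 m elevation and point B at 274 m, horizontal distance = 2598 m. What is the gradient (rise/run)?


gradient = (274 - 160) / 2598 = 114 / 2598 = 0.0439

0.0439


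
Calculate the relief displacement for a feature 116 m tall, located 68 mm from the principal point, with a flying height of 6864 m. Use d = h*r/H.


d = h * r / H = 116 * 68 / 6864 = 1.15 mm

1.15 mm


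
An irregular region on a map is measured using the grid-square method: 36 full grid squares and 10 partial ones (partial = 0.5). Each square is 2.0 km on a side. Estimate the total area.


effective squares = 36 + 10 * 0.5 = 41.0
area = 41.0 * 4.0 = 164.0 km^2

164.0 km^2


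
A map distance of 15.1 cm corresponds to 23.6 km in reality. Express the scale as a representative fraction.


ground = 23.6 km = 2360000 cm; RF denominator = ground / map = 2360000 / 15.1 ≈ 156291; RF = 1:156291

1:156291


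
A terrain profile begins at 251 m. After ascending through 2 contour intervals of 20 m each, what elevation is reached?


elevation = 251 + 2 * 20 = 291 m

291 m


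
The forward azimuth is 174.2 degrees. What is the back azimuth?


back azimuth = (174.2 + 180) mod 360 = 354.2 degrees

354.2 degrees
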